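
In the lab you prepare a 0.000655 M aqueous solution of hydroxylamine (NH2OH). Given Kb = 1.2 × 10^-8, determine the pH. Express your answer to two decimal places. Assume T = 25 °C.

pH = 8.45

NH2OH + H2O ⇌ NH3OH+ + OH-
Kb = x²/(0.000655 − x) = 1.2 × 10^-8
Neglecting x in the denominator: x = √(1.2 × 10^-8 × 0.000655) = 2.80 × 10^-6 M
pOH = 5.55, so pH = 14.00 − pOH = 8.45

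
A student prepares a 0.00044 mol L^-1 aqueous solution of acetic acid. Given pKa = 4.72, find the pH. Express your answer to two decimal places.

CH3COOH ⇌ CH3COO- + H+
Ka = 10^(−4.72) = 1.91 × 10^-5
From the ICE table, Ka = [H+]²/(0.00044 − [H+]) = 1.91 × 10^-5.
Here C₀/Ka ≈ 23, so the small-[H+] approximation fails. Use the quadratic:
[H+] = (−Ka + √(Ka² + 4·Ka·C₀))/2 = 8.26 × 10^-5 M
pH = −log[H+] = −log(8.26 × 10^-5) = 4.08

pH = 4.08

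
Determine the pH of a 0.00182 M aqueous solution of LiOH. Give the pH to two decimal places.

pH = 11.26

LiOH is a strong base; [OH-] = 0.00182 M.
pOH = -log(0.00182) = 2.74
pH = 14.00 - 2.74 = 11.26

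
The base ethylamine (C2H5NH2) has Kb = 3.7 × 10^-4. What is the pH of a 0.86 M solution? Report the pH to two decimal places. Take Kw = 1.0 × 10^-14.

pH = 12.25

C2H5NH2 + H2O ⇌ C2H5NH3+ + OH-
From the ICE table, Kb = x²/(0.86 − x) = 3.7 × 10^-4.
Assume x ≪ 0.86: x ≈ √(3.7 × 10^-4 × 0.86) = 1.78 × 10^-2 M
Check: 2.1% ionized — well under 5%, approximation valid.
pOH = 1.75, so pH = 14.00 − pOH = 12.25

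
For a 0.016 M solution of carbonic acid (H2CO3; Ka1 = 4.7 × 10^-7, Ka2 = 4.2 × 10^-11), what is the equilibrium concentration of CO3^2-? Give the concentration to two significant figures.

4.2 × 10^-11 M

First ionization gives [H+] ≈ [HCO3-] = 8.67 × 10^-5 M.
Second step: Ka2 = [H+][CO3^2-]/[HCO3-] ≈ [CO3^2-] (since [H+] ≈ [HCO3-]).
So [CO3^2-] ≈ Ka2.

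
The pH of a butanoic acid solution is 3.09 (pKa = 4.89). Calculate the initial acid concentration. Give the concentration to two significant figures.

C₀ = 5.2 × 10^-2 M

[H+] = 10^(-3.09) = 8.13 × 10^-4 M = x
Ka = 10^(−4.89) = 1.29 × 10^-5
Ka = x²/(C₀ − x) ⇒ C₀ = x + x²/Ka
C₀ = 8.13 × 10^-4 + (8.13 × 10^-4)²/(1.29 × 10^-5) = 5.21 × 10^-2 M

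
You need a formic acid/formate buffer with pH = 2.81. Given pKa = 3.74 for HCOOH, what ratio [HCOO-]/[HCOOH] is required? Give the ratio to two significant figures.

ratio = 0.12

pH = pKa + log(r) ⇒ log(r) = 2.81 − 3.74 = -0.93
r = [HCOO-]/[HCOOH] = 10^(-0.93) = 0.117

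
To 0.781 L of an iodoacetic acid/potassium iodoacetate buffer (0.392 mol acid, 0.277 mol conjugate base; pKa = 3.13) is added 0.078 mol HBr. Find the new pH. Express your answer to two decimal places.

After neutralization: n(ICH2COOH) = 0.47 mol, n(ICH2COO-) = 0.199 mol.
pH = pKa + log(n_ICH2COO-/n_ICH2COOH) = 3.13 + log(0.199/0.47) = 3.13 + (-0.373)

pH = 2.76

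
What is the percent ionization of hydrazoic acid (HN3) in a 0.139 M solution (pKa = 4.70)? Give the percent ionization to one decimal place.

HN3 ⇌ N3- + H+; let x = [H+] at equilibrium.
Ka = 10^(−4.70) = 2.00 × 10^-5
x ≈ √(Ka·C₀) = √(2.00 × 10^-5 × 0.139) = 1.67 × 10^-3 M
Fraction ionized = 1.67 × 10^-3 / 0.139 = 0.0120 → 1.2%

1.2%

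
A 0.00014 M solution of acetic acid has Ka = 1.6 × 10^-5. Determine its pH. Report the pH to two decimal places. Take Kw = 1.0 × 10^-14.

CH3COOH ⇌ CH3COO- + H+
From the ICE table, Ka = [H+]²/(0.00014 − [H+]) = 1.6 × 10^-5.
[H+] is not negligible relative to C₀; solve [H+]² + 1.6e-05·[H+] − 2.24e-09 = 0.
[H+] = (−Ka + √(Ka² + 4·Ka·C₀))/2 = 4.00 × 10^-5 M
pH = −log[H+] = −log(4.00 × 10^-5) = 4.40

pH = 4.40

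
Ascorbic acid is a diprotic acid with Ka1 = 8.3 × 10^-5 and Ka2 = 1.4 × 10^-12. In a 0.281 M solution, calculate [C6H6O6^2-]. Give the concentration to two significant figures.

1.4 × 10^-12 M

First ionization gives [H+] ≈ [HC6H6O6-] = 4.83 × 10^-3 M.
Second step: Ka2 = [H+][C6H6O6^2-]/[HC6H6O6-] ≈ [C6H6O6^2-] (since [H+] ≈ [HC6H6O6-]).
So [C6H6O6^2-] ≈ Ka2.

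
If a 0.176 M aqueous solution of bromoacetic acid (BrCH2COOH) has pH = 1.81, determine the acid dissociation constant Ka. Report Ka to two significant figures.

[H+] = 10^(-1.81) = 1.55 × 10^-2 M
At equilibrium [HA] = 0.176 − 1.55 × 10^-2 = 1.60 × 10^-1 M
Ka = [H+][A-]/[HA] = (1.55 × 10^-2)² / 1.60 × 10^-1 = 1.5 × 10^-3

Ka = 1.5 × 10^-3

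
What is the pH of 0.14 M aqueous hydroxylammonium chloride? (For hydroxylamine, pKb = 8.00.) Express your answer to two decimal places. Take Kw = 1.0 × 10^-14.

pH = 3.43

NH3OH+ is the conjugate acid of the weak base NH2OH.
Kb = 10^(−8.00) = 1.00 × 10^-8
Ka = Kw/Kb = 1.0×10^-14 / 1.00 × 10^-8 = 1.00 × 10^-6
Ka = [H+]²/(0.14 − [H+]) = 1.00 × 10^-6
Since Ka ≪ C₀, [H+] ≈ √(Ka·C₀) = 3.74 × 10^-4 M.
([H+]/C₀ = 0.27% < 5%, so the approximation holds.)
pH = −log(3.74 × 10^-4) = 3.43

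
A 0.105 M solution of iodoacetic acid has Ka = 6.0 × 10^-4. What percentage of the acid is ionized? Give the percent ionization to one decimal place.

ICH2COOH ⇌ ICH2COO- + H+; let x = [H+] at equilibrium.
Solve x² + 0.0006x − 6.3e-05 = 0 → x = 7.64 × 10^-3 M
% ionization = x/C₀ × 100% = 7.64 × 10^-3/0.105 × 100% = 7.3%

7.3%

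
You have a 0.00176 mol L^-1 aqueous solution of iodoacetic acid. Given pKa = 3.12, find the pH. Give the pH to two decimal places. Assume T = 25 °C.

ICH2COOH ⇌ ICH2COO- + H+
Ka = 10^(−3.12) = 7.59 × 10^-4
From the ICE table, Ka = x²/(0.00176 − x) = 7.59 × 10^-4.
x is not negligible relative to C₀; solve x² + 0.000759·x − 1.34e-06 = 0.
x = (−Ka + √(Ka² + 4·Ka·C₀))/2 = 8.37 × 10^-4 M
pH = −log[H+] = −log(8.37 × 10^-4) = 3.08

pH = 3.08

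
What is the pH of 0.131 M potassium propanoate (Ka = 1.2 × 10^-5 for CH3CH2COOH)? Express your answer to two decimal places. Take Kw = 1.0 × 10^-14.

CH3CH2COO- is the conjugate base of the weak acid CH3CH2COOH.
Kb = Kw/Ka = 1.0×10^-14 / 1.2 × 10^-5 = 8.33 × 10^-10
Let x = [OH-] at equilibrium. Kb = x²/(0.131 − x).
Neglecting x in the denominator: x = √(8.33 × 10^-10 × 0.131) = 1.04 × 10^-5 M
pOH = 4.98, so pH = 14.00 − pOH = 9.02

pH = 9.02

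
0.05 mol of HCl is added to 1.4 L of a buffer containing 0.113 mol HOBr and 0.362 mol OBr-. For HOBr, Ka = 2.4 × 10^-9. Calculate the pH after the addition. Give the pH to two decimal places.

Added H+ converts OBr- to HOBr: HOBr → 0.163 mol, OBr- → 0.312 mol.
pKa = −log(2.4 × 10^-9) = 8.620
pH = pKa + log([A⁻]/[HA]) = 8.620 + log(0.312/0.163) = 8.620 +0.282

pH = 8.90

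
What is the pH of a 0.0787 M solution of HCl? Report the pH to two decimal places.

HCl is a strong acid and dissociates completely, so [H+] = 0.0787 M.
pH = -log(0.0787) = 1.10

pH = 1.10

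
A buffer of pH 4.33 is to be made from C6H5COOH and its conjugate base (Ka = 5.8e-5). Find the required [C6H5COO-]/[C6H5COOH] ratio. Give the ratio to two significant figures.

ratio = 1.2

pKa = -log(5.8 × 10^-5) = 4.237
pH = pKa + log(r) ⇒ log(r) = 4.33 − 4.237 = +0.093
r = [C6H5COO-]/[C6H5COOH] = 10^(+0.093) = 1.24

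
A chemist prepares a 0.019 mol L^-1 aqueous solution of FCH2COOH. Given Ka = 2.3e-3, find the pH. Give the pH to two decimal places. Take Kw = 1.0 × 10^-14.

FCH2COOH ⇌ FCH2COO- + H+
Ka = x²/(0.019 − x) = 2.3 × 10^-3
x is not negligible relative to C₀; solve x² + 0.0023·x − 4.37e-05 = 0.
x = [−0.0023 + √(0.0023² + 0.000175)]/2 = 5.56 × 10^-3 M
pH = −log(5.56 × 10^-3) = 2.25

pH = 2.25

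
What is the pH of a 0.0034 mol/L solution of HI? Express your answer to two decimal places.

HI is a strong acid and dissociates completely, so [H+] = 0.0034 M.
pH = -log(0.0034) = 2.47

pH = 2.47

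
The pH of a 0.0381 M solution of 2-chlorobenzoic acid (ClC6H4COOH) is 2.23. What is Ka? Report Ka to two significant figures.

Ka = 1.1 × 10^-3

[H+] = 10^(-2.23) = 5.89 × 10^-3 M
At equilibrium [HA] = 0.0381 − 5.89 × 10^-3 = 3.22 × 10^-2 M
Ka = [H+][A-]/[HA] = (5.89 × 10^-3)² / 3.22 × 10^-2 = 1.1 × 10^-3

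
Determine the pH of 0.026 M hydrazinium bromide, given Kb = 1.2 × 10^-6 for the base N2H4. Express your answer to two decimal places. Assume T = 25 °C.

pH = 4.83

N2H5+ is the conjugate acid of the weak base N2H4.
Ka = Kw/Kb = 1.0×10^-14 / 1.2 × 10^-6 = 8.33 × 10^-9
From the ICE table, Ka = [H+]²/(0.026 − [H+]) = 8.33 × 10^-9.
Assume [H+] ≪ 0.026: [H+] ≈ √(8.33 × 10^-9 × 0.026) = 1.47 × 10^-5 M
Check: 0.057% ionized — well under 5%, approximation valid.
pH = −log[H+] = −log(1.47 × 10^-5) = 4.83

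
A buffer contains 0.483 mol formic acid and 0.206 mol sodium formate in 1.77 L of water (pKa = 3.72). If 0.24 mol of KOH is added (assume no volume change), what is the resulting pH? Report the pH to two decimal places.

pH = 3.98

OH- converts HCOOH to HCOO-: HCOOH → 0.243 mol, HCOO- → 0.446 mol.
Henderson–Hasselbalch with mole ratio 0.446/0.243: pH = 3.72 + (+0.264)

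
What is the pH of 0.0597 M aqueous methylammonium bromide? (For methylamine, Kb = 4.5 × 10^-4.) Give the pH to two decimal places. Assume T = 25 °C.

CH3NH3+ is the conjugate acid of the weak base CH3NH2.
Ka = Kw/Kb = 1.0×10^-14 / 4.5 × 10^-4 = 2.22 × 10^-11
Let x = [H+] at equilibrium. Ka = x²/(0.0597 − x).
Neglecting x in the denominator: x = √(2.22 × 10^-11 × 0.0597) = 1.15 × 10^-6 M
pH = −log[H+] = −log(1.15 × 10^-6) = 5.94

pH = 5.94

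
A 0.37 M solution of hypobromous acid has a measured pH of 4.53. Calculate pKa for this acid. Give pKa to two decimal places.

pKa = 8.63

[H+] = 10^(-4.53) = 2.95 × 10^-5 M
At equilibrium [HA] = 0.37 − 2.95 × 10^-5 = 3.70 × 10^-1 M
Ka = [H+][A-]/[HA] = (2.95 × 10^-5)² / 3.70 × 10^-1 = 2.35 × 10^-9
pKa = -log(2.35 × 10^-9) = 8.63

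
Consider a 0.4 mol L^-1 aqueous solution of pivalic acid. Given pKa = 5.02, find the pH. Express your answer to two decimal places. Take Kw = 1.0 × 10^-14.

(CH3)3CCOOH ⇌ (CH3)3CCOO- + H+
Ka = 10^(−5.02) = 9.55 × 10^-6
Ka = [H+]²/(0.4 − [H+]) = 9.55 × 10^-6
Since Ka ≪ C₀, [H+] ≈ √(Ka·C₀) = 1.95 × 10^-3 M.
([H+]/C₀ = 0.49% < 5%, so the approximation holds.)
pH = −log(1.95 × 10^-3) = 2.71

pH = 2.71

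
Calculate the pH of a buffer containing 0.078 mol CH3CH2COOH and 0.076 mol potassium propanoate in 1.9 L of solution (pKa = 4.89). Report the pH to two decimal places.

Henderson–Hasselbalch: pH = pKa + log([CH3CH2COO-]/[CH3CH2COOH]) = 4.89 + log(0.076/0.078)
pH = 4.89 + (-0.011) = 4.88

pH = 4.88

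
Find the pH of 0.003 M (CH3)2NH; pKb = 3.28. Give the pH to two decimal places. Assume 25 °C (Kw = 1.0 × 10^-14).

pH = 11.01

(CH3)2NH + H2O ⇌ (CH3)2NH2+ + OH-
Kb = 10^(−3.28) = 5.25 × 10^-4
Let x = [OH-] at equilibrium. Kb = x²/(0.003 − x).
x is not negligible relative to C₀; solve x² + 0.000525·x − 1.57e-06 = 0.
x = (−Kb + √(Kb² + 4·Kb·C₀))/2 = 1.02 × 10^-3 M
pOH = 2.99, so pH = 14.00 − pOH = 11.01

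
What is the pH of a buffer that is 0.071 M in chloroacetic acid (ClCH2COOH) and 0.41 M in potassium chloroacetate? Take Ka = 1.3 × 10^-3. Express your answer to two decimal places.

pH = 3.65

pKa = −log(1.3 × 10^-3) = 2.886
Henderson–Hasselbalch: pH = pKa + log([ClCH2COO-]/[ClCH2COOH]) = 2.886 + log(0.41/0.071)
pH = 2.886 + (+0.762) = 3.65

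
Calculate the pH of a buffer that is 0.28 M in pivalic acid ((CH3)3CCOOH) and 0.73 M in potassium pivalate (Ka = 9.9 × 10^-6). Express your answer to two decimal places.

pKa = −log(9.9 × 10^-6) = 5.004
Henderson–Hasselbalch: pH = pKa + log([(CH3)3CCOO-]/[(CH3)3CCOOH]) = 5.004 + log(0.73/0.28)
pH = 5.004 + (+0.416) = 5.42

pH = 5.42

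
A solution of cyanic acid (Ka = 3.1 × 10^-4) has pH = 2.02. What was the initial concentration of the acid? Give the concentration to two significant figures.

C₀ = 3.0 × 10^-1 M

[H+] = 10^(-2.02) = 9.55 × 10^-3 M = x
Ka = x²/(C₀ − x) ⇒ C₀ = x + x²/Ka
C₀ = 9.55 × 10^-3 + (9.55 × 10^-3)²/(3.1 × 10^-4) = 3.04 × 10^-1 M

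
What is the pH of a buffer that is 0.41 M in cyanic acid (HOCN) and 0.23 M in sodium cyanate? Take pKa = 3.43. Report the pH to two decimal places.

pH = pKa + log([A⁻]/[HA]) = 3.43 + log(0.23/0.41)
pH = 3.43 + (-0.251) = 3.18

pH = 3.18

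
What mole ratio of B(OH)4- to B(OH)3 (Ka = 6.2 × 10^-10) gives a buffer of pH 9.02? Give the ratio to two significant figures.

ratio = 0.65

pKa = -log(6.2 × 10^-10) = 9.208
pH = pKa + log(r) ⇒ log(r) = 9.02 − 9.208 = -0.188
r = [B(OH)4-]/[B(OH)3] = 10^(-0.188) = 0.649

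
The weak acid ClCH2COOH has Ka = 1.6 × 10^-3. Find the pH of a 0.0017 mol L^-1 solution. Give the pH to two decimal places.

pH = 2.99

ClCH2COOH ⇌ ClCH2COO- + H+
Let x = [H+] at equilibrium. Ka = x²/(0.0017 − x).
Here C₀/Ka ≈ 1.06, so the small-x approximation fails. Use the quadratic:
x = (−Ka + √(Ka² + 4·Ka·C₀))/2 = 1.03 × 10^-3 M
pH = −log[H+] = −log(1.03 × 10^-3) = 2.99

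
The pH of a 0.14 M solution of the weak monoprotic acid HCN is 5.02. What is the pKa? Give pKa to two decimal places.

[H+] = 10^(-5.02) = 9.55 × 10^-6 M
At equilibrium [HA] = 0.14 − 9.55 × 10^-6 = 1.40 × 10^-1 M
Ka = [H+][A-]/[HA] = (9.55 × 10^-6)² / 1.40 × 10^-1 = 6.51 × 10^-10
pKa = -log(6.51 × 10^-10) = 9.19

pKa = 9.19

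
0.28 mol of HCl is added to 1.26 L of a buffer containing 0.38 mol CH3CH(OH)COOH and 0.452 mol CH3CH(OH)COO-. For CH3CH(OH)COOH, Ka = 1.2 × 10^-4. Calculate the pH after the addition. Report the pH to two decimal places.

After neutralization: n(CH3CH(OH)COOH) = 0.66 mol, n(CH3CH(OH)COO-) = 0.172 mol.
pKa = −log(1.2 × 10^-4) = 3.921
Henderson–Hasselbalch with mole ratio 0.172/0.66: pH = 3.921 + (-0.584)

pH = 3.34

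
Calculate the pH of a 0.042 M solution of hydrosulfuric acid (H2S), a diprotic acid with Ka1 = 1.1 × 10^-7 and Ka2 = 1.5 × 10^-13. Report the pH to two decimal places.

pH = 4.17

Since Ka1 ≫ Ka2, the first ionization dominates [H+].
Ka1 = x²/(0.042 − x) = 1.1 × 10^-7
x ≈ √(1.1 × 10^-7 × 0.042) = 6.80 × 10^-5 M
pH = −log(6.80 × 10^-5) = 4.17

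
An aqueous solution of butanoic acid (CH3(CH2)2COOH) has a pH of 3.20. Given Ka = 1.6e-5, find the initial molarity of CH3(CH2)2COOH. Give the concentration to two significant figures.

[H+] = 10^(-3.20) = 6.31 × 10^-4 M = x
Ka = x²/(C₀ − x) ⇒ C₀ = x + x²/Ka
C₀ = 6.31 × 10^-4 + (6.31 × 10^-4)²/(1.6 × 10^-5) = 2.55 × 10^-2 M

C₀ = 2.6 × 10^-2 M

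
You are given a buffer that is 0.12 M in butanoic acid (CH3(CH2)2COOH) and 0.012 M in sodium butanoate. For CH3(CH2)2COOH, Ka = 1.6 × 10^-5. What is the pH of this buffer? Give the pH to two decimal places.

pH = 3.80

pKa = −log(1.6 × 10^-5) = 4.796
Henderson–Hasselbalch: pH = pKa + log([CH3(CH2)2COO-]/[CH3(CH2)2COOH]) = 4.796 + log(0.012/0.12)
pH = 4.796 + (-1.000) = 3.80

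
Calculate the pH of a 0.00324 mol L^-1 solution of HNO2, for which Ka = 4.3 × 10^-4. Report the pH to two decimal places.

HNO2 ⇌ NO2- + H+
Ka = [H+]²/(0.00324 − [H+]) = 4.3 × 10^-4
[H+] is not negligible relative to C₀; solve [H+]² + 0.00043·[H+] − 1.39e-06 = 0.
[H+] = [−0.00043 + √(0.00043² + 5.57e-06)]/2 = 9.85 × 10^-4 M
pH = −log[H+] = −log(9.85 × 10^-4) = 3.01

pH = 3.01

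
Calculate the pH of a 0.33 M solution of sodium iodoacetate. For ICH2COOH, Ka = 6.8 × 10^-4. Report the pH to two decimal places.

pH = 8.34

ICH2COO- is the conjugate base of the weak acid ICH2COOH.
Kb = Kw/Ka = 1.0×10^-14 / 6.8 × 10^-4 = 1.47 × 10^-11
Let x = [OH-] at equilibrium. Kb = x²/(0.33 − x).
Since Kb ≪ C₀, x ≈ √(Kb·C₀) = 2.20 × 10^-6 M.
Check: 0.00067% ionized — well under 5%, approximation valid.
pOH = −log(2.20 × 10^-6) = 5.66; pH = 14.00 − 5.66 = 8.34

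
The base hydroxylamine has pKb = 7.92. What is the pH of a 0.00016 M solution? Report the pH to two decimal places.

pH = 8.14

NH2OH + H2O ⇌ NH3OH+ + OH-
Kb = 10^(−7.92) = 1.20 × 10^-8
Kb = x²/(0.00016 − x) = 1.20 × 10^-8
Assume x ≪ 0.00016: x ≈ √(1.20 × 10^-8 × 0.00016) = 1.39 × 10^-6 M
(x/C₀ = 0.87% < 5%, so the approximation holds.)
pOH = −log(1.39 × 10^-6) = 5.86; pH = 14.00 − 5.86 = 8.14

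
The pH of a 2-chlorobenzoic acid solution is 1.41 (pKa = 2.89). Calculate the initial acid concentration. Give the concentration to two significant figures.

C₀ = 1.2 M

[H+] = 10^(-1.41) = 3.89 × 10^-2 M = x
Ka = 10^(−2.89) = 1.29 × 10^-3
Ka = x²/(C₀ − x) ⇒ C₀ = x + x²/Ka
C₀ = 3.89 × 10^-2 + (3.89 × 10^-2)²/(1.29 × 10^-3) = 1.21 M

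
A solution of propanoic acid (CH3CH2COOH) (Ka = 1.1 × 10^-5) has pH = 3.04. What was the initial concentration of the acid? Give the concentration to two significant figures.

[H+] = 10^(-3.04) = 9.12 × 10^-4 M = x
Ka = x²/(C₀ − x) ⇒ C₀ = x + x²/Ka
C₀ = 9.12 × 10^-4 + (9.12 × 10^-4)²/(1.1 × 10^-5) = 7.65 × 10^-2 M

C₀ = 7.7 × 10^-2 M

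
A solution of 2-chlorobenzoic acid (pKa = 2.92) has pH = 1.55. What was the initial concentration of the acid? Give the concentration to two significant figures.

[H+] = 10^(-1.55) = 2.82 × 10^-2 M = x
Ka = 10^(−2.92) = 1.20 × 10^-3
Ka = x²/(C₀ − x) ⇒ C₀ = x + x²/Ka
C₀ = 2.82 × 10^-2 + (2.82 × 10^-2)²/(1.20 × 10^-3) = 6.91 × 10^-1 M

C₀ = 6.9 × 10^-1 M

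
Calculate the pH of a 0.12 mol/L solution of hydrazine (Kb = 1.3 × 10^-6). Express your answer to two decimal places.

N2H4 + H2O ⇌ N2H5+ + OH-
Let x = [OH-] at equilibrium. Kb = x²/(0.12 − x).
Neglecting x in the denominator: x = √(1.3 × 10^-6 × 0.12) = 3.95 × 10^-4 M
pOH = 3.40, so pH = 14.00 − pOH = 10.60

pH = 10.60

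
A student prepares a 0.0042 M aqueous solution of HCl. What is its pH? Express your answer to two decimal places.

HCl is a strong acid and dissociates completely, so [H+] = 0.0042 M.
pH = -log(0.0042) = 2.38

pH = 2.38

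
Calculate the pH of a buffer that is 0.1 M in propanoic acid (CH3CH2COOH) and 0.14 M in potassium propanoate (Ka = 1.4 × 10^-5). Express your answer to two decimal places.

pH = 5.00

pKa = −log(1.4 × 10^-5) = 4.854
Henderson–Hasselbalch: pH = pKa + log([CH3CH2COO-]/[CH3CH2COOH]) = 4.854 + log(0.14/0.1)
pH = 4.854 + (+0.146) = 5.00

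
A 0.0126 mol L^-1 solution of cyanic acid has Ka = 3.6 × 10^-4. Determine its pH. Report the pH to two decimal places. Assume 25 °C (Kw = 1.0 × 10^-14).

pH = 2.71

HOCN ⇌ OCN- + H+
Let x = [H+] at equilibrium. Ka = x²/(0.0126 − x).
x is not negligible relative to C₀; solve x² + 0.00036·x − 4.54e-06 = 0.
x = (−Ka + √(Ka² + 4·Ka·C₀))/2 = 1.96 × 10^-3 M
pH = −log[H+] = −log(1.96 × 10^-3) = 2.71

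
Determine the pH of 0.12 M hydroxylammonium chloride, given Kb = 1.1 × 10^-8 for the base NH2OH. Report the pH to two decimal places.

NH3OH+ is the conjugate acid of the weak base NH2OH.
Ka = Kw/Kb = 1.0×10^-14 / 1.1 × 10^-8 = 9.09 × 10^-7
From the ICE table, Ka = x²/(0.12 − x) = 9.09 × 10^-7.
Assume x ≪ 0.12: x ≈ √(9.09 × 10^-7 × 0.12) = 3.30 × 10^-4 M
Check: 0.28% ionized — well under 5%, approximation valid.
pH = −log[H+] = −log(3.30 × 10^-4) = 3.48

pH = 3.48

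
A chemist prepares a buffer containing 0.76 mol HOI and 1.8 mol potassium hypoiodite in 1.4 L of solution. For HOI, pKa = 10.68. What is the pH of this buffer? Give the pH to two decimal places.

Henderson–Hasselbalch: pH = pKa + log([OI-]/[HOI]) = 10.68 + log(1.8/0.76)
pH = 10.68 + (+0.374) = 11.05

pH = 11.05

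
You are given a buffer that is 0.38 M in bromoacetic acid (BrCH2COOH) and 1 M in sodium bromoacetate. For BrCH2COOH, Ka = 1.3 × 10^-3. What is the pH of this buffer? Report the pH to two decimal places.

pH = 3.31

pKa = −log(1.3 × 10^-3) = 2.886
Using pH = pKa + log([base]/[acid]) with [base]/[acid] = 1/0.38:
pH = 2.886 + (+0.420) = 3.31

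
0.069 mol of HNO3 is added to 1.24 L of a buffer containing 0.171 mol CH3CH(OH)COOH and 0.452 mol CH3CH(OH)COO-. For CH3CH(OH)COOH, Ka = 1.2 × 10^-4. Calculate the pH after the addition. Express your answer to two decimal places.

Added H+ converts CH3CH(OH)COO- to CH3CH(OH)COOH: CH3CH(OH)COOH → 0.24 mol, CH3CH(OH)COO- → 0.383 mol.
pKa = −log(1.2 × 10^-4) = 3.921
pH = pKa + log([A⁻]/[HA]) = 3.921 + log(0.383/0.24) = 3.921 +0.203

pH = 4.12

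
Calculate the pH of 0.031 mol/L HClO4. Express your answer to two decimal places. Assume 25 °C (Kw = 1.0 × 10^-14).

pH = 1.51

HClO4 is a strong acid and dissociates completely, so [H+] = 0.031 M.
pH = -log(0.031) = 1.51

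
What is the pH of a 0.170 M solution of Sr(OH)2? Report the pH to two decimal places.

Sr(OH)2 is a strong base (each formula unit releases 2 OH-); [OH-] = 0.34 M.
pOH = -log(0.34) = 0.47
pH = 14.00 - 0.47 = 13.53

pH = 13.53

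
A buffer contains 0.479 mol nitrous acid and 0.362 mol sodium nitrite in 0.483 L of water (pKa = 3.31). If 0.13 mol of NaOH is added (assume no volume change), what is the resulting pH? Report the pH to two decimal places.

OH- converts HNO2 to NO2-: HNO2 → 0.349 mol, NO2- → 0.492 mol.
pH = pKa + log(n_NO2-/n_HNO2) = 3.31 + log(0.492/0.349) = 3.31 + (+0.149)

pH = 3.46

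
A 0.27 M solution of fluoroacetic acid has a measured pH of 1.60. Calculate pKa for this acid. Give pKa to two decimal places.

[H+] = 10^(-1.60) = 2.51 × 10^-2 M
At equilibrium [HA] = 0.27 − 2.51 × 10^-2 = 2.45 × 10^-1 M
Ka = [H+][A-]/[HA] = (2.51 × 10^-2)² / 2.45 × 10^-1 = 2.57 × 10^-3
pKa = -log(2.57 × 10^-3) = 2.59

pKa = 2.59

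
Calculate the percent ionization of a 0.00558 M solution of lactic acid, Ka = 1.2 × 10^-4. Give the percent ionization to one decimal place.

13.6%

CH3CH(OH)COOH ⇌ CH3CH(OH)COO- + H+; let x = [H+] at equilibrium.
Solve x² + 0.00012x − 6.7e-07 = 0 → x = 7.60 × 10^-4 M
% ionization = x/C₀ × 100% = 7.60 × 10^-4/0.00558 × 100% = 13.6%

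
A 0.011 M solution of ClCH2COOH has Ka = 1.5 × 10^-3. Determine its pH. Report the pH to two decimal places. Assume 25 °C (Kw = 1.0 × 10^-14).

ClCH2COOH ⇌ ClCH2COO- + H+
Let x = [H+] at equilibrium. Ka = x²/(0.011 − x).
The 5% rule fails; solving x² + Ka·x − Ka·C₀ = 0 exactly:
x = [−0.0015 + √(0.0015² + 6.6e-05)]/2 = 3.38 × 10^-3 M
pH = −log(3.38 × 10^-3) = 2.47

pH = 2.47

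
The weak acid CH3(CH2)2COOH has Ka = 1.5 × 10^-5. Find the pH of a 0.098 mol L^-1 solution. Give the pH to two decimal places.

CH3(CH2)2COOH ⇌ CH3(CH2)2COO- + H+
Ka = [H+]²/(0.098 − [H+]) = 1.5 × 10^-5
Neglecting [H+] in the denominator: [H+] = √(1.5 × 10^-5 × 0.098) = 1.21 × 10^-3 M
pH = −log(1.21 × 10^-3) = 2.92

pH = 2.92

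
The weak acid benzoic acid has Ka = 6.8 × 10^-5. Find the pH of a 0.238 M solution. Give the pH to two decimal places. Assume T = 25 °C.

C6H5COOH ⇌ C6H5COO- + H+
From the ICE table, Ka = x²/(0.238 − x) = 6.8 × 10^-5.
Neglecting x in the denominator: x = √(6.8 × 10^-5 × 0.238) = 4.02 × 10^-3 M
pH = −log[H+] = −log(4.02 × 10^-3) = 2.40

pH = 2.40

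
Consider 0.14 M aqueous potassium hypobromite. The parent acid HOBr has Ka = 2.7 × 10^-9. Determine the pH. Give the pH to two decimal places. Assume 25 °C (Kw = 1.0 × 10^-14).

pH = 10.86

OBr- is the conjugate base of the weak acid HOBr.
Kb = Kw/Ka = 1.0×10^-14 / 2.7 × 10^-9 = 3.70 × 10^-6
Kb = [OH-]²/(0.14 − [OH-]) = 3.70 × 10^-6
Assume [OH-] ≪ 0.14: [OH-] ≈ √(3.70 × 10^-6 × 0.14) = 7.20 × 10^-4 M
pOH = 3.14, so pH = 14.00 − pOH = 10.86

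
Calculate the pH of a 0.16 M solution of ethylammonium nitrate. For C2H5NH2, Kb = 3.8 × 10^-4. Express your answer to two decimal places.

C2H5NH3+ is the conjugate acid of the weak base C2H5NH2.
Ka = Kw/Kb = 1.0×10^-14 / 3.8 × 10^-4 = 2.63 × 10^-11
Ka = x²/(0.16 − x) = 2.63 × 10^-11
Assume x ≪ 0.16: x ≈ √(2.63 × 10^-11 × 0.16) = 2.05 × 10^-6 M
pH = −log[H+] = −log(2.05 × 10^-6) = 5.69

pH = 5.69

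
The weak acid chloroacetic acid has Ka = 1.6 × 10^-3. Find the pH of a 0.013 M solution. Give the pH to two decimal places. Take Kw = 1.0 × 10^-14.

ClCH2COOH ⇌ ClCH2COO- + H+
Ka = [H+]²/(0.013 − [H+]) = 1.6 × 10^-3
Here C₀/Ka ≈ 8.12, so the small-[H+] approximation fails. Use the quadratic:
[H+] = [−0.0016 + √(0.0016² + 8.32e-05)]/2 = 3.83 × 10^-3 M
pH = −log(3.83 × 10^-3) = 2.42

pH = 2.42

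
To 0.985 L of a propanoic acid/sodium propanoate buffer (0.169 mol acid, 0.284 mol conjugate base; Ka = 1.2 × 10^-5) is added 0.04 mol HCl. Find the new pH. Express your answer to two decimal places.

pH = 4.99

After neutralization: n(CH3CH2COOH) = 0.209 mol, n(CH3CH2COO-) = 0.244 mol.
pKa = −log(1.2 × 10^-5) = 4.921
Henderson–Hasselbalch with mole ratio 0.244/0.209: pH = 4.921 + (+0.067)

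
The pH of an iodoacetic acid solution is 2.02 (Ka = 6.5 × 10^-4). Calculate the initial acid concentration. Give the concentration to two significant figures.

[H+] = 10^(-2.02) = 9.55 × 10^-3 M = x
Ka = x²/(C₀ − x) ⇒ C₀ = x + x²/Ka
C₀ = 9.55 × 10^-3 + (9.55 × 10^-3)²/(6.5 × 10^-4) = 1.50 × 10^-1 M

C₀ = 1.5 × 10^-1 M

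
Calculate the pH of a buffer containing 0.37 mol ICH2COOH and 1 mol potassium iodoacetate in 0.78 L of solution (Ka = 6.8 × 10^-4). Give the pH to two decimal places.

pKa = −log(6.8 × 10^-4) = 3.167
Using pH = pKa + log([base]/[acid]) with [base]/[acid] = 1/0.37:
pH = 3.167 + (+0.432) = 3.60

pH = 3.60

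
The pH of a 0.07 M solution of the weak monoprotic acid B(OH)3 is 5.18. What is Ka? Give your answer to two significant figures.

[H+] = 10^(-5.18) = 6.61 × 10^-6 M
At equilibrium [HA] = 0.07 − 6.61 × 10^-6 = 7.00 × 10^-2 M
Ka = [H+][A-]/[HA] = (6.61 × 10^-6)² / 7.00 × 10^-2 = 6.2 × 10^-10

Ka = 6.2 × 10^-10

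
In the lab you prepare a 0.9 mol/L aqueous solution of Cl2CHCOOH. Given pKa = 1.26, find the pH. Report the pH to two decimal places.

Cl2CHCOOH ⇌ Cl2CHCOO- + H+
Ka = 10^(−1.26) = 5.50 × 10^-2
Ka = x²/(0.9 − x) = 5.50 × 10^-2
Here C₀/Ka ≈ 16.4, so the small-x approximation fails. Use the quadratic:
x = (−Ka + √(Ka² + 4·Ka·C₀))/2 = 1.97 × 10^-1 M
pH = −log(1.97 × 10^-1) = 0.71

pH = 0.71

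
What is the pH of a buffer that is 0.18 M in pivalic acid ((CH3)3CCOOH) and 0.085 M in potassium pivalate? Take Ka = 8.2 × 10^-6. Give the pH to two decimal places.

pH = 4.76

pKa = −log(8.2 × 10^-6) = 5.086
Henderson–Hasselbalch: pH = pKa + log([(CH3)3CCOO-]/[(CH3)3CCOOH]) = 5.086 + log(0.085/0.18)
pH = 5.086 + (-0.326) = 4.76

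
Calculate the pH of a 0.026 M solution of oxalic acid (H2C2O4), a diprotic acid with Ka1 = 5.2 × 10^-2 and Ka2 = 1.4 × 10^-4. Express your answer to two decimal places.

pH = 1.72

Ka1 ≫ Ka2, so treat the first dissociation as the only significant source of H+.
Ka1 = x²/(0.026 − x) = 5.2 × 10^-2
Solving the quadratic: x = (−Ka1 + √(Ka1² + 4·Ka1·C₀))/2 = 1.90 × 10^-2 M
pH = −log(1.90 × 10^-2) = 1.72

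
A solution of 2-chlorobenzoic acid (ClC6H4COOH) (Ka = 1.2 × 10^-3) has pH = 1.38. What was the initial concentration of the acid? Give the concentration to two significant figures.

C₀ = 1.5 M

[H+] = 10^(-1.38) = 4.17 × 10^-2 M = x
Ka = x²/(C₀ − x) ⇒ C₀ = x + x²/Ka
C₀ = 4.17 × 10^-2 + (4.17 × 10^-2)²/(1.2 × 10^-3) = 1.49 M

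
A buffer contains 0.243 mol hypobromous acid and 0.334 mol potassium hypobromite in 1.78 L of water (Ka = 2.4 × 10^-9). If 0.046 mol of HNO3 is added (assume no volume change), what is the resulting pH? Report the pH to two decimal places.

pH = 8.62

Added H+ converts OBr- to HOBr: HOBr → 0.289 mol, OBr- → 0.288 mol.
pKa = −log(2.4 × 10^-9) = 8.620
pH = pKa + log([A⁻]/[HA]) = 8.620 + log(0.288/0.289) = 8.620 -0.002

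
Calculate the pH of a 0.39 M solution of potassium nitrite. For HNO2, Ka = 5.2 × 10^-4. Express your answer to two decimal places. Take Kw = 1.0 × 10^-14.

pH = 8.44

NO2- is the conjugate base of the weak acid HNO2.
Kb = Kw/Ka = 1.0×10^-14 / 5.2 × 10^-4 = 1.92 × 10^-11
Let x = [OH-] at equilibrium. Kb = x²/(0.39 − x).
Since Kb ≪ C₀, x ≈ √(Kb·C₀) = 2.74 × 10^-6 M.
pOH = 5.56, so pH = 14.00 − pOH = 8.44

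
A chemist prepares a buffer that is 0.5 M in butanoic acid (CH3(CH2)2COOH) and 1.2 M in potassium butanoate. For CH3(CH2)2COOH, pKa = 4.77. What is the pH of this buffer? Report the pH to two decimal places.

pH = 5.15

Using pH = pKa + log([base]/[acid]) with [base]/[acid] = 1.2/0.5:
pH = 4.77 + (+0.380) = 5.15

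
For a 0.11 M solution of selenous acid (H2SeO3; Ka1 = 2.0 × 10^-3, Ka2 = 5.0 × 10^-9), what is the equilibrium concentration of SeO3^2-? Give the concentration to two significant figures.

First ionization gives [H+] ≈ [HSeO3-] = 1.39 × 10^-2 M.
Second step: Ka2 = [H+][SeO3^2-]/[HSeO3-] ≈ [SeO3^2-] (since [H+] ≈ [HSeO3-]).
So [SeO3^2-] ≈ Ka2.

5.0 × 10^-9 M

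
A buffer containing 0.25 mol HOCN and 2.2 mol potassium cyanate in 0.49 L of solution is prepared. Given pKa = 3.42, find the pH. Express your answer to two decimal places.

Using pH = pKa + log([base]/[acid]) with [base]/[acid] = 2.2/0.25:
pH = 3.42 + (+0.944) = 4.36

pH = 4.36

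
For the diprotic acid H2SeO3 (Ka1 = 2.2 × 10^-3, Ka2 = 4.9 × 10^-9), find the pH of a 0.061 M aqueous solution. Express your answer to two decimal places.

pH = 1.98

Since Ka1 ≫ Ka2, the first ionization dominates [H+].
Ka1 = x²/(0.061 − x) = 2.2 × 10^-3
Solving the quadratic: x = (−Ka1 + √(Ka1² + 4·Ka1·C₀))/2 = 1.05 × 10^-2 M
pH = −log(1.05 × 10^-2) = 1.98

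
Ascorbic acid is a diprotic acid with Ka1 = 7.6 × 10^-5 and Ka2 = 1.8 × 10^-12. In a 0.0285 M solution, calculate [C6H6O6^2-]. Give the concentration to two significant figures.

1.8 × 10^-12 M

First ionization gives [H+] ≈ [HC6H6O6-] = 1.43 × 10^-3 M.
Second step: Ka2 = [H+][C6H6O6^2-]/[HC6H6O6-] ≈ [C6H6O6^2-] (since [H+] ≈ [HC6H6O6-]).
So [C6H6O6^2-] ≈ Ka2.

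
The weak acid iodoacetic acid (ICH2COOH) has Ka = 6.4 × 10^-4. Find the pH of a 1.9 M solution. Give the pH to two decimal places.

pH = 1.46

ICH2COOH ⇌ ICH2COO- + H+
Ka = [H+]²/(1.9 − [H+]) = 6.4 × 10^-4
Assume [H+] ≪ 1.9: [H+] ≈ √(6.4 × 10^-4 × 1.9) = 3.49 × 10^-2 M
Check: 1.8% ionized — well under 5%, approximation valid.
pH = −log[H+] = −log(3.49 × 10^-2) = 1.46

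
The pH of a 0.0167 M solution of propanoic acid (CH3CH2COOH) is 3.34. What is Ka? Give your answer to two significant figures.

Ka = 1.3 × 10^-5

[H+] = 10^(-3.34) = 4.57 × 10^-4 M
At equilibrium [HA] = 0.0167 − 4.57 × 10^-4 = 1.62 × 10^-2 M
Ka = [H+][A-]/[HA] = (4.57 × 10^-4)² / 1.62 × 10^-2 = 1.3 × 10^-5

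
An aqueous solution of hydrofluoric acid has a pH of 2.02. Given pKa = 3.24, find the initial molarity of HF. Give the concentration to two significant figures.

[H+] = 10^(-2.02) = 9.55 × 10^-3 M = x
Ka = 10^(−3.24) = 5.75 × 10^-4
Ka = x²/(C₀ − x) ⇒ C₀ = x + x²/Ka
C₀ = 9.55 × 10^-3 + (9.55 × 10^-3)²/(5.75 × 10^-4) = 1.68 × 10^-1 M

C₀ = 1.7 × 10^-1 M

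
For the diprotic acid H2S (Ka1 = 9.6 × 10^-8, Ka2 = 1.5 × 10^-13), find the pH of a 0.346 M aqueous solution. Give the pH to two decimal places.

pH = 3.74

Since Ka1 ≫ Ka2, the first ionization dominates [H+].
Ka1 = x²/(0.346 − x) = 9.6 × 10^-8
x ≈ √(9.6 × 10^-8 × 0.346) = 1.82 × 10^-4 M
pH = −log(1.82 × 10^-4) = 3.74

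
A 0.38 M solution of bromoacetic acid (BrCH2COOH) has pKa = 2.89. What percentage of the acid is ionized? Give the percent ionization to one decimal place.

BrCH2COOH ⇌ BrCH2COO- + H+; let x = [H+] at equilibrium.
Ka = 10^(−2.89) = 1.29 × 10^-3
Ka = x²/(C₀ − x); solving the quadratic gives x = 2.15 × 10^-2 M.
% ionization = x/C₀ × 100% = 2.15 × 10^-2/0.38 × 100% = 5.7%

5.7%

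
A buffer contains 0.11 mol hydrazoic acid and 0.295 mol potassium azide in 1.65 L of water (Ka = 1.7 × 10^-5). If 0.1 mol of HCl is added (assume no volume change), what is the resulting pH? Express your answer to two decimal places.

Added H+ converts N3- to HN3: HN3 → 0.21 mol, N3- → 0.195 mol.
pKa = −log(1.7 × 10^-5) = 4.770
pH = pKa + log(n_N3-/n_HN3) = 4.770 + log(0.195/0.21) = 4.770 + (-0.032)

pH = 4.74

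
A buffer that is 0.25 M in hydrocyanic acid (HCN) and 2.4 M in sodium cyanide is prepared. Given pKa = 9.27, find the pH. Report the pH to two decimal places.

pH = 10.25

pH = pKa + log([A⁻]/[HA]) = 9.27 + log(2.4/0.25)
pH = 9.27 + (+0.982) = 10.25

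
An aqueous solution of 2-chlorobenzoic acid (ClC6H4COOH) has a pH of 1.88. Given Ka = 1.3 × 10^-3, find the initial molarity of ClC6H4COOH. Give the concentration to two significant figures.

[H+] = 10^(-1.88) = 1.32 × 10^-2 M = x
Ka = x²/(C₀ − x) ⇒ C₀ = x + x²/Ka
C₀ = 1.32 × 10^-2 + (1.32 × 10^-2)²/(1.3 × 10^-3) = 1.47 × 10^-1 M

C₀ = 1.5 × 10^-1 M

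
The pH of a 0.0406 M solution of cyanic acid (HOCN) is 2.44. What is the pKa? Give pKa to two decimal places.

[H+] = 10^(-2.44) = 3.63 × 10^-3 M
At equilibrium [HA] = 0.0406 − 3.63 × 10^-3 = 3.70 × 10^-2 M
Ka = [H+][A-]/[HA] = (3.63 × 10^-3)² / 3.70 × 10^-2 = 3.56 × 10^-4
pKa = -log(3.56 × 10^-4) = 3.45

pKa = 3.45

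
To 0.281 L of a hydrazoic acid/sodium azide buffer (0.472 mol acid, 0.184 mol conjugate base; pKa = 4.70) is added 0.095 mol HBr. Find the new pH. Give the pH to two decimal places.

pH = 3.90

Added H+ converts N3- to HN3: HN3 → 0.567 mol, N3- → 0.089 mol.
Henderson–Hasselbalch with mole ratio 0.089/0.567: pH = 4.70 + (-0.804)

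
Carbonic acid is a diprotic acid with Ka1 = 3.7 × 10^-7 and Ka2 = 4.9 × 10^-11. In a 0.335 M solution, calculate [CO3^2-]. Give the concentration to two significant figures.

First ionization gives [H+] ≈ [HCO3-] = 3.52 × 10^-4 M.
Second step: Ka2 = [H+][CO3^2-]/[HCO3-] ≈ [CO3^2-] (since [H+] ≈ [HCO3-]).
So [CO3^2-] ≈ Ka2.

4.9 × 10^-11 M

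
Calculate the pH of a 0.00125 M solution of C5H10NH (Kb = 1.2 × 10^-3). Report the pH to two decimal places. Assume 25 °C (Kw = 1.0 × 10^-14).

pH = 10.88

C5H10NH + H2O ⇌ C5H10NH2+ + OH-
Kb = x²/(0.00125 − x) = 1.2 × 10^-3
The 5% rule fails; solving x² + Kb·x − Kb·C₀ = 0 exactly:
x = [−0.0012 + √(0.0012² + 6e-06)]/2 = 7.64 × 10^-4 M
pOH = 3.12, so pH = 14.00 − pOH = 10.88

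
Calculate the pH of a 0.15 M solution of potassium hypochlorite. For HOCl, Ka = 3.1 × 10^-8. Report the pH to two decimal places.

pH = 10.34

OCl- is the conjugate base of the weak acid HOCl.
Kb = Kw/Ka = 1.0×10^-14 / 3.1 × 10^-8 = 3.23 × 10^-7
From the ICE table, Kb = [OH-]²/(0.15 − [OH-]) = 3.23 × 10^-7.
Assume [OH-] ≪ 0.15: [OH-] ≈ √(3.23 × 10^-7 × 0.15) = 2.20 × 10^-4 M
Check: 0.15% ionized — well under 5%, approximation valid.
pOH = 3.66, so pH = 14.00 − pOH = 10.34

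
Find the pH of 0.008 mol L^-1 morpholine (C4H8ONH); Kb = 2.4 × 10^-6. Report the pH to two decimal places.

pH = 10.14

C4H8ONH + H2O ⇌ C4H8ONH2+ + OH-
Let x = [OH-] at equilibrium. Kb = x²/(0.008 − x).
Since Kb ≪ C₀, x ≈ √(Kb·C₀) = 1.39 × 10^-4 M.
(x/C₀ = 1.7% < 5%, so the approximation holds.)
pOH = 3.86, so pH = 14.00 − pOH = 10.14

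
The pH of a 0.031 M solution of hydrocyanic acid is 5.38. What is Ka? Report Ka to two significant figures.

[H+] = 10^(-5.38) = 4.17 × 10^-6 M
At equilibrium [HA] = 0.031 − 4.17 × 10^-6 = 3.10 × 10^-2 M
Ka = [H+][A-]/[HA] = (4.17 × 10^-6)² / 3.10 × 10^-2 = 5.6 × 10^-10

Ka = 5.6 × 10^-10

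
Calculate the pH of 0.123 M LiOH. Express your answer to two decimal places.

pH = 13.09

LiOH is a strong base; [OH-] = 0.123 M.
pOH = -log(0.123) = 0.91
pH = 14.00 - 0.91 = 13.09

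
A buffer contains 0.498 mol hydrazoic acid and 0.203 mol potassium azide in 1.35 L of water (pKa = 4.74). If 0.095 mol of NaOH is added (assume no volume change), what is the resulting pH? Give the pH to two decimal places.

pH = 4.61

OH- converts HN3 to N3-: HN3 → 0.403 mol, N3- → 0.298 mol.
Henderson–Hasselbalch with mole ratio 0.298/0.403: pH = 4.74 + (-0.131)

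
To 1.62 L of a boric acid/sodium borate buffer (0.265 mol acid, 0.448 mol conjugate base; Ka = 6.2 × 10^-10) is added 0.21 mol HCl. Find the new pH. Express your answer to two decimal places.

pH = 8.91

After neutralization: n(B(OH)3) = 0.475 mol, n(B(OH)4-) = 0.238 mol.
pKa = −log(6.2 × 10^-10) = 9.208
pH = pKa + log(n_B(OH)4-/n_B(OH)3) = 9.208 + log(0.238/0.475) = 9.208 + (-0.300)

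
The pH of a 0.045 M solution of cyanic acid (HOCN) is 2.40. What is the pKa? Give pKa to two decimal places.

[H+] = 10^(-2.40) = 3.98 × 10^-3 M
At equilibrium [HA] = 0.045 − 3.98 × 10^-3 = 4.10 × 10^-2 M
Ka = [H+][A-]/[HA] = (3.98 × 10^-3)² / 4.10 × 10^-2 = 3.86 × 10^-4
pKa = -log(3.86 × 10^-4) = 3.41

pKa = 3.41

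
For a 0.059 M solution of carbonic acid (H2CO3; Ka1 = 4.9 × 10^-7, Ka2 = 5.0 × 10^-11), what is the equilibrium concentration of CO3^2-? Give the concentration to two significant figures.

5.0 × 10^-11 M

First ionization gives [H+] ≈ [HCO3-] = 1.70 × 10^-4 M.
Second step: Ka2 = [H+][CO3^2-]/[HCO3-] ≈ [CO3^2-] (since [H+] ≈ [HCO3-]).
So [CO3^2-] ≈ Ka2.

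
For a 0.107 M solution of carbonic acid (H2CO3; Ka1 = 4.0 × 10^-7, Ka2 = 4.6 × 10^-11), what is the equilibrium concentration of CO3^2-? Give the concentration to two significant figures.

4.6 × 10^-11 M

First ionization gives [H+] ≈ [HCO3-] = 2.07 × 10^-4 M.
Second step: Ka2 = [H+][CO3^2-]/[HCO3-] ≈ [CO3^2-] (since [H+] ≈ [HCO3-]).
So [CO3^2-] ≈ Ka2.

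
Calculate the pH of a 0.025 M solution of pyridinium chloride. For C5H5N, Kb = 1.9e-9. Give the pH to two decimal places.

C5H5NH+ is the conjugate acid of the weak base C5H5N.
Ka = Kw/Kb = 1.0×10^-14 / 1.9 × 10^-9 = 5.26 × 10^-6
Ka = [H+]²/(0.025 − [H+]) = 5.26 × 10^-6
Assume [H+] ≪ 0.025: [H+] ≈ √(5.26 × 10^-6 × 0.025) = 3.63 × 10^-4 M
Check: 1.5% ionized — well under 5%, approximation valid.
pH = −log[H+] = −log(3.63 × 10^-4) = 3.44

pH = 3.44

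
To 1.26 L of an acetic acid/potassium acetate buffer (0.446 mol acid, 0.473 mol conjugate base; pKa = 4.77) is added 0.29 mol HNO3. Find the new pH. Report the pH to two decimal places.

pH = 4.17

Added H+ converts CH3COO- to CH3COOH: CH3COOH → 0.736 mol, CH3COO- → 0.183 mol.
pH = pKa + log([A⁻]/[HA]) = 4.77 + log(0.183/0.736) = 4.77 -0.604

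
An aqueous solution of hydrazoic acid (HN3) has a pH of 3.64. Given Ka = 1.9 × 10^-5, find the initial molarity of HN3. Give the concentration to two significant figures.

[H+] = 10^(-3.64) = 2.29 × 10^-4 M = x
Ka = x²/(C₀ − x) ⇒ C₀ = x + x²/Ka
C₀ = 2.29 × 10^-4 + (2.29 × 10^-4)²/(1.9 × 10^-5) = 2.99 × 10^-3 M

C₀ = 3.0 × 10^-3 M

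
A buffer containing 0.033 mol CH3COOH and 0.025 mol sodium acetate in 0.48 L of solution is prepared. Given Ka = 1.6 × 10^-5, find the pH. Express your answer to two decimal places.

pH = 4.68

pKa = −log(1.6 × 10^-5) = 4.796
Henderson–Hasselbalch: pH = pKa + log([CH3COO-]/[CH3COOH]) = 4.796 + log(0.025/0.033)
pH = 4.796 + (-0.121) = 4.68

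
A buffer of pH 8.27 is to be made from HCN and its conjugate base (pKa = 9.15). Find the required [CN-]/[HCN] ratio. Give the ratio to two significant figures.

pH = pKa + log(r) ⇒ log(r) = 8.27 − 9.15 = -0.88
r = [CN-]/[HCN] = 10^(-0.88) = 0.132

ratio = 0.13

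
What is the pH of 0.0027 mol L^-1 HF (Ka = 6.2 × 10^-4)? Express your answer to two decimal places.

HF ⇌ F- + H+
From the ICE table, Ka = [H+]²/(0.0027 − [H+]) = 6.2 × 10^-4.
The 5% rule fails; solving [H+]² + Ka·[H+] − Ka·C₀ = 0 exactly:
[H+] = [−0.00062 + √(0.00062² + 6.7e-06)]/2 = 1.02 × 10^-3 M
pH = −log(1.02 × 10^-3) = 2.99

pH = 2.99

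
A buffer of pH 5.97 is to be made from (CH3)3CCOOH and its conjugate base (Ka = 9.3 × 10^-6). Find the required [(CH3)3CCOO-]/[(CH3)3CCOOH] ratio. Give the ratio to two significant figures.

pKa = -log(9.3 × 10^-6) = 5.032
pH = pKa + log(r) ⇒ log(r) = 5.97 − 5.032 = +0.938
r = [(CH3)3CCOO-]/[(CH3)3CCOOH] = 10^(+0.938) = 8.67

ratio = 8.7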